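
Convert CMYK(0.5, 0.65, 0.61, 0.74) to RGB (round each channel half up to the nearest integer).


R = 255 × (1-C) × (1-K) = 255 × 0.50 × 0.26 = 33.15 → 33
G = 255 × (1-M) × (1-K) = 255 × 0.35 × 0.26 = 23.205 → 23
B = 255 × (1-Y) × (1-K) = 255 × 0.39 × 0.26 = 25.857 → 26
= RGB(33, 23, 26)


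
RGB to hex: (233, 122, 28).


R = 233 → E9 (hex)
G = 122 → 7A (hex)
B = 28 → 1C (hex)
Hex = #E97A1C


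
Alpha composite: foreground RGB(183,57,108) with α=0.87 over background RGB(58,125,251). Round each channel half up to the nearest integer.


C = α×F + (1-α)×B, with 1-α = 0.13
R: 0.87×183 + 0.13×58 = 159.21 + 7.54 = 166.75 → 167
G: 0.87×57 + 0.13×125 = 49.59 + 16.25 = 65.84 → 66
B: 0.87×108 + 0.13×251 = 93.96 + 32.63 = 126.59 → 127
= RGB(167, 66, 127)


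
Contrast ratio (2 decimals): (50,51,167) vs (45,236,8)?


Linearize each sRGB channel c=v/255: c/12.92 if c ≤ 0.04045 else ((c+0.055)/1.055)^2.4
L = 0.2126×R_lin + 0.7152×G_lin + 0.0722×B_lin
Color 1 (50,51,167):
  R=50: 50/255≈0.1961 > 0.04045 → ((0.1961+0.055)/1.055)^2.4 ≈ 0.03190
  G=51: 51/255≈0.2000 > 0.04045 → ((0.2000+0.055)/1.055)^2.4 ≈ 0.03310
  B=167: 167/255≈0.6549 > 0.04045 → ((0.6549+0.055)/1.055)^2.4 ≈ 0.38643
  L1 = 0.2126×0.03190 + 0.7152×0.03310 + 0.0722×0.38643 ≈ 0.05836
Color 2 (45,236,8):
  R=45: 45/255≈0.1765 > 0.04045 → ((0.1765+0.055)/1.055)^2.4 ≈ 0.02624
  G=236: 236/255≈0.9255 > 0.04045 → ((0.9255+0.055)/1.055)^2.4 ≈ 0.83880
  B=8: 8/255≈0.0314 ≤ 0.04045 → 0.0314/12.92 ≈ 0.00243
  L2 = 0.2126×0.02624 + 0.7152×0.83880 + 0.0722×0.00243 ≈ 0.60566
Lighter = 0.60566, Darker = 0.05836
Ratio = (L_lighter + 0.05) / (L_darker + 0.05)
Ratio = (0.60566 + 0.05) / (0.05836 + 0.05) = 0.65566 / 0.10836 ≈ 6.0509
Ratio ≈ 6.05:1


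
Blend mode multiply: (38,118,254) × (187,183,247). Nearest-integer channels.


Multiply: C = A×B/255, rounded to nearest integer
R: 38×187/255 = 7106/255 ≈ 27.867 → 28
G: 118×183/255 = 21594/255 ≈ 84.682 → 85
B: 254×247/255 = 62738/255 ≈ 246.031 → 246
= RGB(28, 85, 246)


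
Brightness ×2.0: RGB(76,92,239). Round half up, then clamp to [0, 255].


Multiply each channel by 2.0, round half up, clamp to [0, 255]
R: 76×2.0 = 152
G: 92×2.0 = 184
B: 239×2.0 = 478 → clamp → 255
= RGB(152, 184, 255)


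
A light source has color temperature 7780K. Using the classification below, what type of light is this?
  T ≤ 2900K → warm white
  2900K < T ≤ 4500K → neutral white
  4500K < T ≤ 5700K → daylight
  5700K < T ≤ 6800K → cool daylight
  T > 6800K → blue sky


Temperature: 7780K
7780K > 6800K → blue sky
Classification: blue sky


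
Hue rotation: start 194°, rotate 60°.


New hue = (H + rotation) mod 360
New hue = (194 + 60) mod 360
= 254 mod 360
= 254°


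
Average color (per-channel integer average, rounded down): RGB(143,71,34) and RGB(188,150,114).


Midpoint: each channel = ⌊(C₁+C₂)/2⌋
R: ⌊(143+188)/2⌋ = 165
G: ⌊(71+150)/2⌋ = 110
B: ⌊(34+114)/2⌋ = 74
= RGB(165, 110, 74)


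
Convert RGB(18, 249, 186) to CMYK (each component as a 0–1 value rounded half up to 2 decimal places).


R'=18/255≈0.0706, G'=249/255≈0.9765, B'=186/255≈0.7294
K = 1 - max(R',G',B') = 1 - 249/255 = 6/255 = 0.02352… → 0.02
(1-R'-K)/(1-K) simplifies to (max-R)/max with max = 249:
C = (249-18)/249 = 231/249 = 0.92771… → 0.93
M = (249-249)/249 = 0/249 = 0 → 0.00
Y = (249-186)/249 = 63/249 = 0.25301… → 0.25
= CMYK(0.93, 0.00, 0.25, 0.02)


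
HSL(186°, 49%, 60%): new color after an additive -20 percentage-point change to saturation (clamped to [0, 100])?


Original S = 49%
Adjustment = -20 percentage points
New S = 49 + (-20) = 29
Clamp to [0, 100] → 29
= HSL(186°, 29%, 60%)


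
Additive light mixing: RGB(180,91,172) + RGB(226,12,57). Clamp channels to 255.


Additive: each channel = min(255, C₁+C₂)
R: 180+226 = 406 → 255
G: 91+12 = 103 → 103
B: 172+57 = 229 → 229
= RGB(255, 103, 229)


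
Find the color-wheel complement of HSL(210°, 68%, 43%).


Complement = opposite side of color wheel = hue + 180°
H' = (210 + 180) mod 360 = 30°
S and L unchanged.
= HSL(30°, 68%, 43%)


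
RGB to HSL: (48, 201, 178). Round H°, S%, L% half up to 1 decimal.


Normalize: R'=48/255≈0.1882, G'=201/255≈0.7882, B'=178/255≈0.6980
Max=201/255, Min=48/255, Δ=Max-Min=153/255
L = (Max+Min)/2 = (201+48)/510 = 249/510 = 0.48823… → L = 48.8%
L ≤ 0.5 → S = Δ/(Max+Min) = 153/(201+48) = 153/249 = 0.61445… → S = 61.4%
(the 1/255 factors cancel in S and H, so raw channel differences can be used)
Max is G' → H = 60 × ((B-R)/Δ + 2) = 60 × ((178-48)/153 + 2)
  130/153 + 2 = 0.8496… + 2 = 2.8496…
  H = 60 × 2.8496… = 170.980…° → H = 171.0°
= HSL(171.0°, 61.4%, 48.8%)


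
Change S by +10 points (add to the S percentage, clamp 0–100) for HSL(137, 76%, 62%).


Original S = 76%
Adjustment = +10 percentage points
New S = 76 + (10) = 86
Clamp to [0, 100] → 86
= HSL(137°, 86%, 62%)


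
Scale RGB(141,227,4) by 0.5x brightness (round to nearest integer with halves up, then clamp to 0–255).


Multiply each channel by 0.5, round half up, clamp to [0, 255]
R: 141×0.5 = 70.5 → round → 71
G: 227×0.5 = 113.5 → round → 114
B: 4×0.5 = 2
= RGB(71, 114, 2)


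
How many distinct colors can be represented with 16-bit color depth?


Colors = 2^bits = 2^16
= 65,536 colors


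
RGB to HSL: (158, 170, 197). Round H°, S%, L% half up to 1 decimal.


Normalize: R'=158/255≈0.6196, G'=170/255≈0.6667, B'=197/255≈0.7725
Max=197/255, Min=158/255, Δ=Max-Min=39/255
L = (Max+Min)/2 = (197+158)/510 = 355/510 = 0.69607… → L = 69.6%
L > 0.5 → S = Δ/(2-Max-Min) = 39/(510-197-158) = 39/155 = 0.25161… → S = 25.2%
(the 1/255 factors cancel in S and H, so raw channel differences can be used)
Max is B' → H = 60 × ((R-G)/Δ + 4) = 60 × ((158-170)/39 + 4)
  -12/39 + 4 = -0.3076… + 4 = 3.6923…
  H = 60 × 3.6923… = 221.538…° → H = 221.5°
= HSL(221.5°, 25.2%, 69.6%)


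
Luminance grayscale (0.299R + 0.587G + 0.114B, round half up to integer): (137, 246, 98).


Gray = 0.299×R + 0.587×G + 0.114×B
Gray = 0.299×137 + 0.587×246 + 0.114×98
Gray = 40.963 + 144.402 + 11.172
Gray = 196.537 → round half up → 197
Gray = 197


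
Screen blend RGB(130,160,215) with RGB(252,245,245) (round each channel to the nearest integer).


Screen: C = 255 - (255-A)×(255-B)/255, rounded to nearest integer
R: 255 - (255-130)×(255-252)/255 = 255 - 375/255 ≈ 255 - 1.471 = 253.529 → 254
G: 255 - (255-160)×(255-245)/255 = 255 - 950/255 ≈ 255 - 3.725 = 251.275 → 251
B: 255 - (255-215)×(255-245)/255 = 255 - 400/255 ≈ 255 - 1.569 = 253.431 → 253
= RGB(254, 251, 253)


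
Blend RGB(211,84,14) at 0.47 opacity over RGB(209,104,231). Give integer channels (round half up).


C = α×F + (1-α)×B, with 1-α = 0.53
R: 0.47×211 + 0.53×209 = 99.17 + 110.77 = 209.94 → 210
G: 0.47×84 + 0.53×104 = 39.48 + 55.12 = 94.60 → 95
B: 0.47×14 + 0.53×231 = 6.58 + 122.43 = 129.01 → 129
= RGB(210, 95, 129)


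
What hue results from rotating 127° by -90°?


New hue = (H + rotation) mod 360
New hue = (127 -90) mod 360
= 37 mod 360
= 37°


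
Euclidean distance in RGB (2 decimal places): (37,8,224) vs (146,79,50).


d = √[(R₁-R₂)² + (G₁-G₂)² + (B₁-B₂)²]
d = √[(37-146)² + (8-79)² + (224-50)²]
d = √[11881 + 5041 + 30276]
d = √47198
d ≈ 217.25


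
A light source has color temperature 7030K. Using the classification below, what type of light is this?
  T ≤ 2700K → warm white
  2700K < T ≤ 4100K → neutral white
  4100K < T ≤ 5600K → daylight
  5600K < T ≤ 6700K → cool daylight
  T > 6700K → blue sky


Temperature: 7030K
7030K > 6700K → blue sky
Classification: blue sky


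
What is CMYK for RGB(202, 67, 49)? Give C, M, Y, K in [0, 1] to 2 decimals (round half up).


R'=202/255≈0.7922, G'=67/255≈0.2627, B'=49/255≈0.1922
K = 1 - max(R',G',B') = 1 - 202/255 = 53/255 = 0.20784… → 0.21
(1-R'-K)/(1-K) simplifies to (max-R)/max with max = 202:
C = (202-202)/202 = 0/202 = 0 → 0.00
M = (202-67)/202 = 135/202 = 0.66831… → 0.67
Y = (202-49)/202 = 153/202 = 0.75742… → 0.76
= CMYK(0.00, 0.67, 0.76, 0.21)


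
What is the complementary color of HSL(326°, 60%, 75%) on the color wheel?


Complement = opposite side of color wheel = hue + 180°
H' = (326 + 180) mod 360 = 146°
S and L unchanged.
= HSL(146°, 60%, 75%)


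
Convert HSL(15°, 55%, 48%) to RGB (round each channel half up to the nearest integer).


H=15°, S=0.55, L=0.48
C = (1-|2L-1|)×S = (1-|-0.04|)×0.55 = 0.528
H' = H/60 = 15/60 ≈ 0.2500; X = C×(1-|H' mod 2 - 1|) = 0.132
m = L - C/2 = 0.48 - 0.264 = 0.216
Sector ⌊H'⌋ = 0 → (R',G',B') = (0.528, 0.132, 0.0)
RGB = ((R'+m)×255, (G'+m)×255, (B'+m)×255) = (189.72, 88.74, 55.08)
Round half up → RGB(190, 89, 55)


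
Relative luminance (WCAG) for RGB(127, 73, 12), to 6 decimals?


Linearize each channel (sRGB transfer function): c = v/255; c_lin = c/12.92 if c ≤ 0.04045, else ((c+0.055)/1.055)^2.4
  R: 127/255 ≈ 0.498039 > 0.04045 → ((0.498039+0.055)/1.055)^2.4 ≈ 0.212231
  G: 73/255 ≈ 0.286275 > 0.04045 → ((0.286275+0.055)/1.055)^2.4 ≈ 0.066626
  B: 12/255 ≈ 0.047059 > 0.04045 → ((0.047059+0.055)/1.055)^2.4 ≈ 0.003677
R_lin = 0.212231, G_lin = 0.066626, B_lin = 0.003677
L = 0.2126×R + 0.7152×G + 0.0722×B
L = 0.2126×0.212231 + 0.7152×0.066626 + 0.0722×0.003677
L ≈ 0.093037


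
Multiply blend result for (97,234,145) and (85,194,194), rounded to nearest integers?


Multiply: C = A×B/255, rounded to nearest integer
R: 97×85/255 = 8245/255 ≈ 32.333 → 32
G: 234×194/255 = 45396/255 ≈ 178.024 → 178
B: 145×194/255 = 28130/255 ≈ 110.314 → 110
= RGB(32, 178, 110)


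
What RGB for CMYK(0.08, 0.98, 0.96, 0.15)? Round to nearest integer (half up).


R = 255 × (1-C) × (1-K) = 255 × 0.92 × 0.85 = 199.41 → 199
G = 255 × (1-M) × (1-K) = 255 × 0.02 × 0.85 = 4.335 → 4
B = 255 × (1-Y) × (1-K) = 255 × 0.04 × 0.85 = 8.67 → 9
= RGB(199, 4, 9)


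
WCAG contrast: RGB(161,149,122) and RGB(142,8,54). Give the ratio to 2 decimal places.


Linearize each sRGB channel c=v/255: c/12.92 if c ≤ 0.04045 else ((c+0.055)/1.055)^2.4
L = 0.2126×R_lin + 0.7152×G_lin + 0.0722×B_lin
Color 1 (161,149,122):
  R=161: 161/255≈0.6314 > 0.04045 → ((0.6314+0.055)/1.055)^2.4 ≈ 0.35640
  G=149: 149/255≈0.5843 > 0.04045 → ((0.5843+0.055)/1.055)^2.4 ≈ 0.30054
  B=122: 122/255≈0.4784 > 0.04045 → ((0.4784+0.055)/1.055)^2.4 ≈ 0.19462
  L1 = 0.2126×0.35640 + 0.7152×0.30054 + 0.0722×0.19462 ≈ 0.30477
Color 2 (142,8,54):
  R=142: 142/255≈0.5569 > 0.04045 → ((0.5569+0.055)/1.055)^2.4 ≈ 0.27050
  G=8: 8/255≈0.0314 ≤ 0.04045 → 0.0314/12.92 ≈ 0.00243
  B=54: 54/255≈0.2118 > 0.04045 → ((0.2118+0.055)/1.055)^2.4 ≈ 0.03689
  L2 = 0.2126×0.27050 + 0.7152×0.00243 + 0.0722×0.03689 ≈ 0.06191
Lighter = 0.30477, Darker = 0.06191
Ratio = (L_lighter + 0.05) / (L_darker + 0.05)
Ratio = (0.30477 + 0.05) / (0.06191 + 0.05) = 0.35477 / 0.11191 ≈ 3.1702
Ratio ≈ 3.17:1


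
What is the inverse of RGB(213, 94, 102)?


Invert: (255-R, 255-G, 255-B)
R: 255-213 = 42
G: 255-94 = 161
B: 255-102 = 153
= RGB(42, 161, 153)


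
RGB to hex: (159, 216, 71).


R = 159 → 9F (hex)
G = 216 → D8 (hex)
B = 71 → 47 (hex)
Hex = #9FD847


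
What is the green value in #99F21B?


Color: #99F21B
R = 99 = 153
G = F2 = 242
B = 1B = 27
Green = 242


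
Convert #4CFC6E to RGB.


4C → 76 (R)
FC → 252 (G)
6E → 110 (B)
= RGB(76, 252, 110)


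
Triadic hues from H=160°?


Triadic: equally spaced at 120° intervals
H1 = 160°
H2 = (160 + 120) mod 360 = 280°
H3 = (160 + 240) mod 360 = 40°
Triadic = 160°, 280°, 40°


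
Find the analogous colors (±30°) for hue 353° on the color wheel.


Base hue: 353°
Left analog: (353 - 30) mod 360 = 323°
Right analog: (353 + 30) mod 360 = 23°
Analogous hues = 323° and 23°


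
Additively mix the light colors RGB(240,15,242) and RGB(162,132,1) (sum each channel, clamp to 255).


Additive: each channel = min(255, C₁+C₂)
R: 240+162 = 402 → 255
G: 15+132 = 147 → 147
B: 242+1 = 243 → 243
= RGB(255, 147, 243)


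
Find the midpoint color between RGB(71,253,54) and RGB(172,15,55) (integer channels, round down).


Midpoint: each channel = ⌊(C₁+C₂)/2⌋
R: ⌊(71+172)/2⌋ = 121
G: ⌊(253+15)/2⌋ = 134
B: ⌊(54+55)/2⌋ = 54
= RGB(121, 134, 54)


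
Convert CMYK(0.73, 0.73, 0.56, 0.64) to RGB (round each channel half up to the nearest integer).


R = 255 × (1-C) × (1-K) = 255 × 0.27 × 0.36 = 24.786 → 25
G = 255 × (1-M) × (1-K) = 255 × 0.27 × 0.36 = 24.786 → 25
B = 255 × (1-Y) × (1-K) = 255 × 0.44 × 0.36 = 40.392 → 40
= RGB(25, 25, 40)


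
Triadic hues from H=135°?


Triadic: equally spaced at 120° intervals
H1 = 135°
H2 = (135 + 120) mod 360 = 255°
H3 = (135 + 240) mod 360 = 15°
Triadic = 135°, 255°, 15°


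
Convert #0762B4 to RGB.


07 → 7 (R)
62 → 98 (G)
B4 → 180 (B)
= RGB(7, 98, 180)


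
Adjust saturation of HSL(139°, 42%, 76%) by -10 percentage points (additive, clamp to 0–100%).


Original S = 42%
Adjustment = -10 percentage points
New S = 42 + (-10) = 32
Clamp to [0, 100] → 32
= HSL(139°, 32%, 76%)


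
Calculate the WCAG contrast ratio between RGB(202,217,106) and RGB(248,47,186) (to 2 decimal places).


Linearize each sRGB channel c=v/255: c/12.92 if c ≤ 0.04045 else ((c+0.055)/1.055)^2.4
L = 0.2126×R_lin + 0.7152×G_lin + 0.0722×B_lin
Color 1 (202,217,106):
  R=202: 202/255≈0.7922 > 0.04045 → ((0.7922+0.055)/1.055)^2.4 ≈ 0.59062
  G=217: 217/255≈0.8510 > 0.04045 → ((0.8510+0.055)/1.055)^2.4 ≈ 0.69387
  B=106: 106/255≈0.4157 > 0.04045 → ((0.4157+0.055)/1.055)^2.4 ≈ 0.14413
  L1 = 0.2126×0.59062 + 0.7152×0.69387 + 0.0722×0.14413 ≈ 0.63223
Color 2 (248,47,186):
  R=248: 248/255≈0.9725 > 0.04045 → ((0.9725+0.055)/1.055)^2.4 ≈ 0.93869
  G=47: 47/255≈0.1843 > 0.04045 → ((0.1843+0.055)/1.055)^2.4 ≈ 0.02843
  B=186: 186/255≈0.7294 > 0.04045 → ((0.7294+0.055)/1.055)^2.4 ≈ 0.49102
  L2 = 0.2126×0.93869 + 0.7152×0.02843 + 0.0722×0.49102 ≈ 0.25535
Lighter = 0.63223, Darker = 0.25535
Ratio = (L_lighter + 0.05) / (L_darker + 0.05)
Ratio = (0.63223 + 0.05) / (0.25535 + 0.05) = 0.68223 / 0.30535 ≈ 2.2343
Ratio ≈ 2.23:1


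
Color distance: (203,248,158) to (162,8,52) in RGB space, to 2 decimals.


d = √[(R₁-R₂)² + (G₁-G₂)² + (B₁-B₂)²]
d = √[(203-162)² + (248-8)² + (158-52)²]
d = √[1681 + 57600 + 11236]
d = √70517
d ≈ 265.55


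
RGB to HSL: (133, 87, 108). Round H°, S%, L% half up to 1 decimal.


Normalize: R'=133/255≈0.5216, G'=87/255≈0.3412, B'=108/255≈0.4235
Max=133/255, Min=87/255, Δ=Max-Min=46/255
L = (Max+Min)/2 = (133+87)/510 = 220/510 = 0.43137… → L = 43.1%
L ≤ 0.5 → S = Δ/(Max+Min) = 46/(133+87) = 46/220 = 0.20909… → S = 20.9%
(the 1/255 factors cancel in S and H, so raw channel differences can be used)
Max is R' → H = 60 × (((G-B)/Δ) mod 6) = 60 × (((87-108)/46) mod 6)
  (-21)/46 = -0.4565…; negative, so add 6 → 5.5434…
  H = 60 × 5.5434… = 332.608…° → H = 332.6°
= HSL(332.6°, 20.9%, 43.1%)


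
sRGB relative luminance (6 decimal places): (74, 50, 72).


Linearize each channel (sRGB transfer function): c = v/255; c_lin = c/12.92 if c ≤ 0.04045, else ((c+0.055)/1.055)^2.4
  R: 74/255 ≈ 0.290196 > 0.04045 → ((0.290196+0.055)/1.055)^2.4 ≈ 0.068478
  G: 50/255 ≈ 0.196078 > 0.04045 → ((0.196078+0.055)/1.055)^2.4 ≈ 0.031896
  B: 72/255 ≈ 0.282353 > 0.04045 → ((0.282353+0.055)/1.055)^2.4 ≈ 0.064803
R_lin = 0.068478, G_lin = 0.031896, B_lin = 0.064803
L = 0.2126×R + 0.7152×G + 0.0722×B
L = 0.2126×0.068478 + 0.7152×0.031896 + 0.0722×0.064803
L ≈ 0.042049


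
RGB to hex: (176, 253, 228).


R = 176 → B0 (hex)
G = 253 → FD (hex)
B = 228 → E4 (hex)
Hex = #B0FDE4


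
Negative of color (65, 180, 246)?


Invert: (255-R, 255-G, 255-B)
R: 255-65 = 190
G: 255-180 = 75
B: 255-246 = 9
= RGB(190, 75, 9)


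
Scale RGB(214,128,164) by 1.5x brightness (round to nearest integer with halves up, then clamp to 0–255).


Multiply each channel by 1.5, round half up, clamp to [0, 255]
R: 214×1.5 = 321 → clamp → 255
G: 128×1.5 = 192
B: 164×1.5 = 246
= RGB(255, 192, 246)


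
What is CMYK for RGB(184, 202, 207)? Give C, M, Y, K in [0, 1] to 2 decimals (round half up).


R'=184/255≈0.7216, G'=202/255≈0.7922, B'=207/255≈0.8118
K = 1 - max(R',G',B') = 1 - 207/255 = 48/255 = 0.18823… → 0.19
(1-R'-K)/(1-K) simplifies to (max-R)/max with max = 207:
C = (207-184)/207 = 23/207 = 0.11111… → 0.11
M = (207-202)/207 = 5/207 = 0.02415… → 0.02
Y = (207-207)/207 = 0/207 = 0 → 0.00
= CMYK(0.11, 0.02, 0.00, 0.19)


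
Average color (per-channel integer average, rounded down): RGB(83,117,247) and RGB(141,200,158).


Midpoint: each channel = ⌊(C₁+C₂)/2⌋
R: ⌊(83+141)/2⌋ = 112
G: ⌊(117+200)/2⌋ = 158
B: ⌊(247+158)/2⌋ = 202
= RGB(112, 158, 202)


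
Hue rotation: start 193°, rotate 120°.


New hue = (H + rotation) mod 360
New hue = (193 + 120) mod 360
= 313 mod 360
= 313°


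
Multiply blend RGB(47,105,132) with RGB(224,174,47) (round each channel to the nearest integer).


Multiply: C = A×B/255, rounded to nearest integer
R: 47×224/255 = 10528/255 ≈ 41.286 → 41
G: 105×174/255 = 18270/255 ≈ 71.647 → 72
B: 132×47/255 = 6204/255 ≈ 24.329 → 24
= RGB(41, 72, 24)


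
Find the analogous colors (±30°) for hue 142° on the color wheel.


Base hue: 142°
Left analog: (142 - 30) mod 360 = 112°
Right analog: (142 + 30) mod 360 = 172°
Analogous hues = 112° and 172°


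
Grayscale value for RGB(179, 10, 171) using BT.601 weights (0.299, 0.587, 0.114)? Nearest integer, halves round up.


Gray = 0.299×R + 0.587×G + 0.114×B
Gray = 0.299×179 + 0.587×10 + 0.114×171
Gray = 53.521 + 5.870 + 19.494
Gray = 78.885 → round half up → 79
Gray = 79


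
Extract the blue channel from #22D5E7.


Color: #22D5E7
R = 22 = 34
G = D5 = 213
B = E7 = 231
Blue = 231


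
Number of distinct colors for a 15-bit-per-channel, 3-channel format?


Total bits = 15 bits/channel × 3 channels = 45 bits
Distinct colors = 2^45
= 35,184,372,088,832 colors


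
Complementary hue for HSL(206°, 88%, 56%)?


Complement = opposite side of color wheel = hue + 180°
H' = (206 + 180) mod 360 = 26°
S and L unchanged.
= HSL(26°, 88%, 56%)


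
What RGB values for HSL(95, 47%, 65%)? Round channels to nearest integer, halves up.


H=95°, S=0.47, L=0.65
C = (1-|2L-1|)×S = (1-|0.30|)×0.47 = 0.329
H' = H/60 = 95/60 ≈ 1.5833; X = C×(1-|H' mod 2 - 1|) ≈ 0.1371
m = L - C/2 = 0.65 - 0.1645 = 0.4855
Sector ⌊H'⌋ = 1 → (R',G',B') = (≈0.1371, 0.329, 0.0)
RGB = ((R'+m)×255, (G'+m)×255, (B'+m)×255) = (158.75875, 207.6975, 123.8025)
Round half up → RGB(159, 208, 124)


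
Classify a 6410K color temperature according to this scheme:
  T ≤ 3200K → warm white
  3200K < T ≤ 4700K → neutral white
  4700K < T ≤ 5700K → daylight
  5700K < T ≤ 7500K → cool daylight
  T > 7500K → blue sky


Temperature: 6410K
5700K < 6410K ≤ 7500K → cool daylight
Classification: cool daylight


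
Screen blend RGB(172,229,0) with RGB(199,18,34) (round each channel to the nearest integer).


Screen: C = 255 - (255-A)×(255-B)/255, rounded to nearest integer
R: 255 - (255-172)×(255-199)/255 = 255 - 4648/255 ≈ 255 - 18.227 = 236.773 → 237
G: 255 - (255-229)×(255-18)/255 = 255 - 6162/255 ≈ 255 - 24.165 = 230.835 → 231
B: 255 - (255-0)×(255-34)/255 = 255 - 56355/255 ≈ 255 - 221.000 = 34.000 → 34
= RGB(237, 231, 34)


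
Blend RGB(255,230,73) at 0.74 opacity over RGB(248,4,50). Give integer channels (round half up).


C = α×F + (1-α)×B, with 1-α = 0.26
R: 0.74×255 + 0.26×248 = 188.70 + 64.48 = 253.18 → 253
G: 0.74×230 + 0.26×4 = 170.20 + 1.04 = 171.24 → 171
B: 0.74×73 + 0.26×50 = 54.02 + 13.00 = 67.02 → 67
= RGB(253, 171, 67)


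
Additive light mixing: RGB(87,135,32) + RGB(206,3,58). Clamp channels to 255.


Additive: each channel = min(255, C₁+C₂)
R: 87+206 = 293 → 255
G: 135+3 = 138 → 138
B: 32+58 = 90 → 90
= RGB(255, 138, 90)


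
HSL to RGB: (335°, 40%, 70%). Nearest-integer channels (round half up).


H=335°, S=0.40, L=0.70
C = (1-|2L-1|)×S = (1-|0.40|)×0.40 = 0.24
H' = H/60 = 335/60 ≈ 5.5833; X = C×(1-|H' mod 2 - 1|) = 0.1
m = L - C/2 = 0.70 - 0.12 = 0.58
Sector ⌊H'⌋ = 5 → (R',G',B') = (0.24, 0.0, 0.1)
RGB = ((R'+m)×255, (G'+m)×255, (B'+m)×255) = (209.1, 147.9, 173.4)
Round half up → RGB(209, 148, 173)


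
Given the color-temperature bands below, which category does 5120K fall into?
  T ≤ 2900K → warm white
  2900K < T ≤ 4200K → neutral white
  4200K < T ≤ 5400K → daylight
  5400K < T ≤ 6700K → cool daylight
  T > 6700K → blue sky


Temperature: 5120K
4200K < 5120K ≤ 5400K → daylight
Classification: daylight


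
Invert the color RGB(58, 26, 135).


Invert: (255-R, 255-G, 255-B)
R: 255-58 = 197
G: 255-26 = 229
B: 255-135 = 120
= RGB(197, 229, 120)


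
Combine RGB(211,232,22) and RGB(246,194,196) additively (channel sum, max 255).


Additive: each channel = min(255, C₁+C₂)
R: 211+246 = 457 → 255
G: 232+194 = 426 → 255
B: 22+196 = 218 → 218
= RGB(255, 255, 218)


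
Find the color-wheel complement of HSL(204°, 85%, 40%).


Complement = opposite side of color wheel = hue + 180°
H' = (204 + 180) mod 360 = 24°
S and L unchanged.
= HSL(24°, 85%, 40%)


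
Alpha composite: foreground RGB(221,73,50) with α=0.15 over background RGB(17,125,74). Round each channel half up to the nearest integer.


C = α×F + (1-α)×B, with 1-α = 0.85
R: 0.15×221 + 0.85×17 = 33.15 + 14.45 = 47.60 → 48
G: 0.15×73 + 0.85×125 = 10.95 + 106.25 = 117.20 → 117
B: 0.15×50 + 0.85×74 = 7.50 + 62.90 = 70.40 → 70
= RGB(48, 117, 70)


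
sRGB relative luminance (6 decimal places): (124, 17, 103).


Linearize each channel (sRGB transfer function): c = v/255; c_lin = c/12.92 if c ≤ 0.04045, else ((c+0.055)/1.055)^2.4
  R: 124/255 ≈ 0.486275 > 0.04045 → ((0.486275+0.055)/1.055)^2.4 ≈ 0.201556
  G: 17/255 ≈ 0.066667 > 0.04045 → ((0.066667+0.055)/1.055)^2.4 ≈ 0.005605
  B: 103/255 ≈ 0.403922 > 0.04045 → ((0.403922+0.055)/1.055)^2.4 ≈ 0.135633
R_lin = 0.201556, G_lin = 0.005605, B_lin = 0.135633
L = 0.2126×R + 0.7152×G + 0.0722×B
L = 0.2126×0.201556 + 0.7152×0.005605 + 0.0722×0.135633
L ≈ 0.056653


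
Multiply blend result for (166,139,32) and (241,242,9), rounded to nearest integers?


Multiply: C = A×B/255, rounded to nearest integer
R: 166×241/255 = 40006/255 ≈ 156.886 → 157
G: 139×242/255 = 33638/255 ≈ 131.914 → 132
B: 32×9/255 = 288/255 ≈ 1.129 → 1
= RGB(157, 132, 1)


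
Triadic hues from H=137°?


Triadic: equally spaced at 120° intervals
H1 = 137°
H2 = (137 + 120) mod 360 = 257°
H3 = (137 + 240) mod 360 = 17°
Triadic = 137°, 257°, 17°


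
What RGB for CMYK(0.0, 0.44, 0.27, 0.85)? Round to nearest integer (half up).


R = 255 × (1-C) × (1-K) = 255 × 1.00 × 0.15 = 38.25 → 38
G = 255 × (1-M) × (1-K) = 255 × 0.56 × 0.15 = 21.42 → 21
B = 255 × (1-Y) × (1-K) = 255 × 0.73 × 0.15 = 27.9225 → 28
= RGB(38, 21, 28)


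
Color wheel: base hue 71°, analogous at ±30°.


Base hue: 71°
Left analog: (71 - 30) mod 360 = 41°
Right analog: (71 + 30) mod 360 = 101°
Analogous hues = 41° and 101°


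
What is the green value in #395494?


Color: #395494
R = 39 = 57
G = 54 = 84
B = 94 = 148
Green = 84


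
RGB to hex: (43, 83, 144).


R = 43 → 2B (hex)
G = 83 → 53 (hex)
B = 144 → 90 (hex)
Hex = #2B5390


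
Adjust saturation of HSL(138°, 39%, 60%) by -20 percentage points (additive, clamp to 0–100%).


Original S = 39%
Adjustment = -20 percentage points
New S = 39 + (-20) = 19
Clamp to [0, 100] → 19
= HSL(138°, 19%, 60%)


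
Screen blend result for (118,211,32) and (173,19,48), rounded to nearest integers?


Screen: C = 255 - (255-A)×(255-B)/255, rounded to nearest integer
R: 255 - (255-118)×(255-173)/255 = 255 - 11234/255 ≈ 255 - 44.055 = 210.945 → 211
G: 255 - (255-211)×(255-19)/255 = 255 - 10384/255 ≈ 255 - 40.722 = 214.278 → 214
B: 255 - (255-32)×(255-48)/255 = 255 - 46161/255 ≈ 255 - 181.024 = 73.976 → 74
= RGB(211, 214, 74)


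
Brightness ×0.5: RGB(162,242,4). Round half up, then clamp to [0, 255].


Multiply each channel by 0.5, round half up, clamp to [0, 255]
R: 162×0.5 = 81
G: 242×0.5 = 121
B: 4×0.5 = 2
= RGB(81, 121, 2)


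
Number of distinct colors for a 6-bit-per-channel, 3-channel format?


Total bits = 6 bits/channel × 3 channels = 18 bits
Distinct colors = 2^18
= 262,144 colors


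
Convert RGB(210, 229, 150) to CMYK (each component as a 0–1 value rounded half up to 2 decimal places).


R'=210/255≈0.8235, G'=229/255≈0.8980, B'=150/255≈0.5882
K = 1 - max(R',G',B') = 1 - 229/255 = 26/255 = 0.10196… → 0.10
(1-R'-K)/(1-K) simplifies to (max-R)/max with max = 229:
C = (229-210)/229 = 19/229 = 0.08296… → 0.08
M = (229-229)/229 = 0/229 = 0 → 0.00
Y = (229-150)/229 = 79/229 = 0.34497… → 0.34
= CMYK(0.08, 0.00, 0.34, 0.10)


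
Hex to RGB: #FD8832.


FD → 253 (R)
88 → 136 (G)
32 → 50 (B)
= RGB(253, 136, 50)


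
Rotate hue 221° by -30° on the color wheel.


New hue = (H + rotation) mod 360
New hue = (221 -30) mod 360
= 191 mod 360
= 191°


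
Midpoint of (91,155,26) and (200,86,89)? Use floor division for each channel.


Midpoint: each channel = ⌊(C₁+C₂)/2⌋
R: ⌊(91+200)/2⌋ = 145
G: ⌊(155+86)/2⌋ = 120
B: ⌊(26+89)/2⌋ = 57
= RGB(145, 120, 57)


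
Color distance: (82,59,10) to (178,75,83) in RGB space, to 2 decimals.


d = √[(R₁-R₂)² + (G₁-G₂)² + (B₁-B₂)²]
d = √[(82-178)² + (59-75)² + (10-83)²]
d = √[9216 + 256 + 5329]
d = √14801
d ≈ 121.66


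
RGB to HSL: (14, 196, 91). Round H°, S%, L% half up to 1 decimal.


Normalize: R'=14/255≈0.0549, G'=196/255≈0.7686, B'=91/255≈0.3569
Max=196/255, Min=14/255, Δ=Max-Min=182/255
L = (Max+Min)/2 = (196+14)/510 = 210/510 = 0.41176… → L = 41.2%
L ≤ 0.5 → S = Δ/(Max+Min) = 182/(196+14) = 182/210 = 0.86666… → S = 86.7%
(the 1/255 factors cancel in S and H, so raw channel differences can be used)
Max is G' → H = 60 × ((B-R)/Δ + 2) = 60 × ((91-14)/182 + 2)
  77/182 + 2 = 0.4230… + 2 = 2.4230…
  H = 60 × 2.4230… = 145.384…° → H = 145.4°
= HSL(145.4°, 86.7%, 41.2%)


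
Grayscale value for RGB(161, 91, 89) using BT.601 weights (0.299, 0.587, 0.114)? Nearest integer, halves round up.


Gray = 0.299×R + 0.587×G + 0.114×B
Gray = 0.299×161 + 0.587×91 + 0.114×89
Gray = 48.139 + 53.417 + 10.146
Gray = 111.702 → round half up → 112
Gray = 112


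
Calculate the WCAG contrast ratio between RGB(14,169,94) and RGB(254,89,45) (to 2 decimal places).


Linearize each sRGB channel c=v/255: c/12.92 if c ≤ 0.04045 else ((c+0.055)/1.055)^2.4
L = 0.2126×R_lin + 0.7152×G_lin + 0.0722×B_lin
Color 1 (14,169,94):
  R=14: 14/255≈0.0549 > 0.04045 → ((0.0549+0.055)/1.055)^2.4 ≈ 0.00439
  G=169: 169/255≈0.6627 > 0.04045 → ((0.6627+0.055)/1.055)^2.4 ≈ 0.39676
  B=94: 94/255≈0.3686 > 0.04045 → ((0.3686+0.055)/1.055)^2.4 ≈ 0.11193
  L1 = 0.2126×0.00439 + 0.7152×0.39676 + 0.0722×0.11193 ≈ 0.29277
Color 2 (254,89,45):
  R=254: 254/255≈0.9961 > 0.04045 → ((0.9961+0.055)/1.055)^2.4 ≈ 0.99110
  G=89: 89/255≈0.3490 > 0.04045 → ((0.3490+0.055)/1.055)^2.4 ≈ 0.09990
  B=45: 45/255≈0.1765 > 0.04045 → ((0.1765+0.055)/1.055)^2.4 ≈ 0.02624
  L2 = 0.2126×0.99110 + 0.7152×0.09990 + 0.0722×0.02624 ≈ 0.28405
Lighter = 0.29277, Darker = 0.28405
Ratio = (L_lighter + 0.05) / (L_darker + 0.05)
Ratio = (0.29277 + 0.05) / (0.28405 + 0.05) = 0.34277 / 0.33405 ≈ 1.0261
Ratio ≈ 1.03:1


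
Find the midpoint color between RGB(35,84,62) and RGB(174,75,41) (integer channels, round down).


Midpoint: each channel = ⌊(C₁+C₂)/2⌋
R: ⌊(35+174)/2⌋ = 104
G: ⌊(84+75)/2⌋ = 79
B: ⌊(62+41)/2⌋ = 51
= RGB(104, 79, 51)


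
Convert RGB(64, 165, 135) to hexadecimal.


R = 64 → 40 (hex)
G = 165 → A5 (hex)
B = 135 → 87 (hex)
Hex = #40A587


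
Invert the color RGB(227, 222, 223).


Invert: (255-R, 255-G, 255-B)
R: 255-227 = 28
G: 255-222 = 33
B: 255-223 = 32
= RGB(28, 33, 32)


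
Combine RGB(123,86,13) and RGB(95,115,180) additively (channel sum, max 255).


Additive: each channel = min(255, C₁+C₂)
R: 123+95 = 218 → 218
G: 86+115 = 201 → 201
B: 13+180 = 193 → 193
= RGB(218, 201, 193)


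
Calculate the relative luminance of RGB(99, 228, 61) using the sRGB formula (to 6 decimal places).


Linearize each channel (sRGB transfer function): c = v/255; c_lin = c/12.92 if c ≤ 0.04045, else ((c+0.055)/1.055)^2.4
  R: 99/255 ≈ 0.388235 > 0.04045 → ((0.388235+0.055)/1.055)^2.4 ≈ 0.124772
  G: 228/255 ≈ 0.894118 > 0.04045 → ((0.894118+0.055)/1.055)^2.4 ≈ 0.775822
  B: 61/255 ≈ 0.239216 > 0.04045 → ((0.239216+0.055)/1.055)^2.4 ≈ 0.046665
R_lin = 0.124772, G_lin = 0.775822, B_lin = 0.046665
L = 0.2126×R + 0.7152×G + 0.0722×B
L = 0.2126×0.124772 + 0.7152×0.775822 + 0.0722×0.046665
L ≈ 0.584764


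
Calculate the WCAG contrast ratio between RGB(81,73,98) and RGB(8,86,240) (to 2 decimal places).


Linearize each sRGB channel c=v/255: c/12.92 if c ≤ 0.04045 else ((c+0.055)/1.055)^2.4
L = 0.2126×R_lin + 0.7152×G_lin + 0.0722×B_lin
Color 1 (81,73,98):
  R=81: 81/255≈0.3176 > 0.04045 → ((0.3176+0.055)/1.055)^2.4 ≈ 0.08228
  G=73: 73/255≈0.2863 > 0.04045 → ((0.2863+0.055)/1.055)^2.4 ≈ 0.06663
  B=98: 98/255≈0.3843 > 0.04045 → ((0.3843+0.055)/1.055)^2.4 ≈ 0.12214
  L1 = 0.2126×0.08228 + 0.7152×0.06663 + 0.0722×0.12214 ≈ 0.07396
Color 2 (8,86,240):
  R=8: 8/255≈0.0314 ≤ 0.04045 → 0.0314/12.92 ≈ 0.00243
  G=86: 86/255≈0.3373 > 0.04045 → ((0.3373+0.055)/1.055)^2.4 ≈ 0.09306
  B=240: 240/255≈0.9412 > 0.04045 → ((0.9412+0.055)/1.055)^2.4 ≈ 0.87137
  L2 = 0.2126×0.00243 + 0.7152×0.09306 + 0.0722×0.87137 ≈ 0.12998
Lighter = 0.12998, Darker = 0.07396
Ratio = (L_lighter + 0.05) / (L_darker + 0.05)
Ratio = (0.12998 + 0.05) / (0.07396 + 0.05) = 0.17998 / 0.12396 ≈ 1.4519
Ratio ≈ 1.45:1


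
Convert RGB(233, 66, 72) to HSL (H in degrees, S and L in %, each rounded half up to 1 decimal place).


Normalize: R'=233/255≈0.9137, G'=66/255≈0.2588, B'=72/255≈0.2824
Max=233/255, Min=66/255, Δ=Max-Min=167/255
L = (Max+Min)/2 = (233+66)/510 = 299/510 = 0.58627… → L = 58.6%
L > 0.5 → S = Δ/(2-Max-Min) = 167/(510-233-66) = 167/211 = 0.79146… → S = 79.1%
(the 1/255 factors cancel in S and H, so raw channel differences can be used)
Max is R' → H = 60 × (((G-B)/Δ) mod 6) = 60 × (((66-72)/167) mod 6)
  (-6)/167 = -0.0359…; negative, so add 6 → 5.9640…
  H = 60 × 5.9640… = 357.844…° → H = 357.8°
= HSL(357.8°, 79.1%, 58.6%)


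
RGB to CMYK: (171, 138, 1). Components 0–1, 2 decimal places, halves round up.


R'=171/255≈0.6706, G'=138/255≈0.5412, B'=1/255≈0.0039
K = 1 - max(R',G',B') = 1 - 171/255 = 84/255 = 0.32941… → 0.33
(1-R'-K)/(1-K) simplifies to (max-R)/max with max = 171:
C = (171-171)/171 = 0/171 = 0 → 0.00
M = (171-138)/171 = 33/171 = 0.19298… → 0.19
Y = (171-1)/171 = 170/171 = 0.99415… → 0.99
= CMYK(0.00, 0.19, 0.99, 0.33)


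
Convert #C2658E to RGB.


C2 → 194 (R)
65 → 101 (G)
8E → 142 (B)
= RGB(194, 101, 142)


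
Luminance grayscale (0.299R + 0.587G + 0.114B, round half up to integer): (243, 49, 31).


Gray = 0.299×R + 0.587×G + 0.114×B
Gray = 0.299×243 + 0.587×49 + 0.114×31
Gray = 72.657 + 28.763 + 3.534
Gray = 104.954 → round half up → 105
Gray = 105


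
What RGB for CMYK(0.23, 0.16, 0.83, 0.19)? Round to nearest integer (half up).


R = 255 × (1-C) × (1-K) = 255 × 0.77 × 0.81 = 159.0435 → 159
G = 255 × (1-M) × (1-K) = 255 × 0.84 × 0.81 = 173.502 → 174
B = 255 × (1-Y) × (1-K) = 255 × 0.17 × 0.81 = 35.1135 → 35
= RGB(159, 174, 35)


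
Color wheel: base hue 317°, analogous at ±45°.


Base hue: 317°
Left analog: (317 - 45) mod 360 = 272°
Right analog: (317 + 45) mod 360 = 2°
Analogous hues = 272° and 2°


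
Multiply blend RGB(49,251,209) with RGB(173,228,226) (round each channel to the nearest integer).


Multiply: C = A×B/255, rounded to nearest integer
R: 49×173/255 = 8477/255 ≈ 33.243 → 33
G: 251×228/255 = 57228/255 ≈ 224.424 → 224
B: 209×226/255 = 47234/255 ≈ 185.231 → 185
= RGB(33, 224, 185)


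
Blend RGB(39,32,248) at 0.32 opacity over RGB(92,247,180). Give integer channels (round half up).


C = α×F + (1-α)×B, with 1-α = 0.68
R: 0.32×39 + 0.68×92 = 12.48 + 62.56 = 75.04 → 75
G: 0.32×32 + 0.68×247 = 10.24 + 167.96 = 178.20 → 178
B: 0.32×248 + 0.68×180 = 79.36 + 122.40 = 201.76 → 202
= RGB(75, 178, 202)


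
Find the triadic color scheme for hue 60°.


Triadic: equally spaced at 120° intervals
H1 = 60°
H2 = (60 + 120) mod 360 = 180°
H3 = (60 + 240) mod 360 = 300°
Triadic = 60°, 180°, 300°


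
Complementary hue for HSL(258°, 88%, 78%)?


Complement = opposite side of color wheel = hue + 180°
H' = (258 + 180) mod 360 = 78°
S and L unchanged.
= HSL(78°, 88%, 78%)


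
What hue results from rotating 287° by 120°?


New hue = (H + rotation) mod 360
New hue = (287 + 120) mod 360
= 407 mod 360
= 47°


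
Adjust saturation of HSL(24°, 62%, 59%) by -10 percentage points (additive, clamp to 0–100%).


Original S = 62%
Adjustment = -10 percentage points
New S = 62 + (-10) = 52
Clamp to [0, 100] → 52
= HSL(24°, 52%, 59%)


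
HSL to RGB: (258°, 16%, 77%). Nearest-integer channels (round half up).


H=258°, S=0.16, L=0.77
C = (1-|2L-1|)×S = (1-|0.54|)×0.16 = 0.0736
H' = H/60 = 258/60 ≈ 4.3000; X = C×(1-|H' mod 2 - 1|) = 0.02208
m = L - C/2 = 0.77 - 0.0368 = 0.7332
Sector ⌊H'⌋ = 4 → (R',G',B') = (0.02208, 0.0, 0.0736)
RGB = ((R'+m)×255, (G'+m)×255, (B'+m)×255) = (192.5964, 186.966, 205.734)
Round half up → RGB(193, 187, 206)


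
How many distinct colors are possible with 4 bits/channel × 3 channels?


Total bits = 4 bits/channel × 3 channels = 12 bits
Distinct colors = 2^12
= 4,096 colors


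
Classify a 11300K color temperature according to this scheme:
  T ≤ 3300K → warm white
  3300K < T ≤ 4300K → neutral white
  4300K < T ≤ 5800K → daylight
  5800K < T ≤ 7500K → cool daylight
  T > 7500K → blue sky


Temperature: 11300K
11300K > 7500K → blue sky
Classification: blue sky


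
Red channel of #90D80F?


Color: #90D80F
R = 90 = 144
G = D8 = 216
B = 0F = 15
Red = 144


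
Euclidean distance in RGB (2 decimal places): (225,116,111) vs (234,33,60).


d = √[(R₁-R₂)² + (G₁-G₂)² + (B₁-B₂)²]
d = √[(225-234)² + (116-33)² + (111-60)²]
d = √[81 + 6889 + 2601]
d = √9571
d ≈ 97.83


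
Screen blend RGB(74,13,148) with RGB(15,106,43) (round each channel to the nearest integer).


Screen: C = 255 - (255-A)×(255-B)/255, rounded to nearest integer
R: 255 - (255-74)×(255-15)/255 = 255 - 43440/255 ≈ 255 - 170.353 = 84.647 → 85
G: 255 - (255-13)×(255-106)/255 = 255 - 36058/255 ≈ 255 - 141.404 = 113.596 → 114
B: 255 - (255-148)×(255-43)/255 = 255 - 22684/255 ≈ 255 - 88.957 = 166.043 → 166
= RGB(85, 114, 166)


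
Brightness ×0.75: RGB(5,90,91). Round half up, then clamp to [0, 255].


Multiply each channel by 0.75, round half up, clamp to [0, 255]
R: 5×0.75 = 3.75 → round → 4
G: 90×0.75 = 67.5 → round → 68
B: 91×0.75 = 68.25 → round → 68
= RGB(4, 68, 68)


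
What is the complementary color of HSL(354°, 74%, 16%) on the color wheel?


Complement = opposite side of color wheel = hue + 180°
H' = (354 + 180) mod 360 = 174°
S and L unchanged.
= HSL(174°, 74%, 16%)


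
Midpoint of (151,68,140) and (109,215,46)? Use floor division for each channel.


Midpoint: each channel = ⌊(C₁+C₂)/2⌋
R: ⌊(151+109)/2⌋ = 130
G: ⌊(68+215)/2⌋ = 141
B: ⌊(140+46)/2⌋ = 93
= RGB(130, 141, 93)


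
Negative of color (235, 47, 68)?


Invert: (255-R, 255-G, 255-B)
R: 255-235 = 20
G: 255-47 = 208
B: 255-68 = 187
= RGB(20, 208, 187)


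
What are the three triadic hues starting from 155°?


Triadic: equally spaced at 120° intervals
H1 = 155°
H2 = (155 + 120) mod 360 = 275°
H3 = (155 + 240) mod 360 = 35°
Triadic = 155°, 275°, 35°


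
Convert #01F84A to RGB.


01 → 1 (R)
F8 → 248 (G)
4A → 74 (B)
= RGB(1, 248, 74)


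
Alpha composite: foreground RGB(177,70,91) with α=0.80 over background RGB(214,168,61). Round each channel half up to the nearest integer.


C = α×F + (1-α)×B, with 1-α = 0.20
R: 0.80×177 + 0.20×214 = 141.60 + 42.80 = 184.40 → 184
G: 0.80×70 + 0.20×168 = 56.00 + 33.60 = 89.60 → 90
B: 0.80×91 + 0.20×61 = 72.80 + 12.20 = 85.00 → 85
= RGB(184, 90, 85)


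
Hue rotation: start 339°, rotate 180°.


New hue = (H + rotation) mod 360
New hue = (339 + 180) mod 360
= 519 mod 360
= 159°


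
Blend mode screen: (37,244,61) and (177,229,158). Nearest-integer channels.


Screen: C = 255 - (255-A)×(255-B)/255, rounded to nearest integer
R: 255 - (255-37)×(255-177)/255 = 255 - 17004/255 ≈ 255 - 66.682 = 188.318 → 188
G: 255 - (255-244)×(255-229)/255 = 255 - 286/255 ≈ 255 - 1.122 = 253.878 → 254
B: 255 - (255-61)×(255-158)/255 = 255 - 18818/255 ≈ 255 - 73.796 = 181.204 → 181
= RGB(188, 254, 181)


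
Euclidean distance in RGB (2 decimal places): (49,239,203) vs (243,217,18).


d = √[(R₁-R₂)² + (G₁-G₂)² + (B₁-B₂)²]
d = √[(49-243)² + (239-217)² + (203-18)²]
d = √[37636 + 484 + 34225]
d = √72345
d ≈ 268.97


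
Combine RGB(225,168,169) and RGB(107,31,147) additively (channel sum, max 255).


Additive: each channel = min(255, C₁+C₂)
R: 225+107 = 332 → 255
G: 168+31 = 199 → 199
B: 169+147 = 316 → 255
= RGB(255, 199, 255)


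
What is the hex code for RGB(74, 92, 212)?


R = 74 → 4A (hex)
G = 92 → 5C (hex)
B = 212 → D4 (hex)
Hex = #4A5CD4


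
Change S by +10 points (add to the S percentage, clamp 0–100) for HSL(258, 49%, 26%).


Original S = 49%
Adjustment = +10 percentage points
New S = 49 + (10) = 59
Clamp to [0, 100] → 59
= HSL(258°, 59%, 26%)


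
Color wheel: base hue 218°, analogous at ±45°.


Base hue: 218°
Left analog: (218 - 45) mod 360 = 173°
Right analog: (218 + 45) mod 360 = 263°
Analogous hues = 173° and 263°


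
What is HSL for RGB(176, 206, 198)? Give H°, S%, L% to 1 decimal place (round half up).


Normalize: R'=176/255≈0.6902, G'=206/255≈0.8078, B'=198/255≈0.7765
Max=206/255, Min=176/255, Δ=Max-Min=30/255
L = (Max+Min)/2 = (206+176)/510 = 382/510 = 0.74901… → L = 74.9%
L > 0.5 → S = Δ/(2-Max-Min) = 30/(510-206-176) = 30/128 = 0.23437… → S = 23.4%
(the 1/255 factors cancel in S and H, so raw channel differences can be used)
Max is G' → H = 60 × ((B-R)/Δ + 2) = 60 × ((198-176)/30 + 2)
  22/30 + 2 = 0.7333… + 2 = 2.7333…
  H = 60 × 2.7333… = 164° → H = 164.0°
= HSL(164.0°, 23.4%, 74.9%)


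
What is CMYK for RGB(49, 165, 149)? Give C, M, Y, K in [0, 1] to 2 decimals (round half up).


R'=49/255≈0.1922, G'=165/255≈0.6471, B'=149/255≈0.5843
K = 1 - max(R',G',B') = 1 - 165/255 = 90/255 = 0.35294… → 0.35
(1-R'-K)/(1-K) simplifies to (max-R)/max with max = 165:
C = (165-49)/165 = 116/165 = 0.70303… → 0.70
M = (165-165)/165 = 0/165 = 0 → 0.00
Y = (165-149)/165 = 16/165 = 0.09696… → 0.10
= CMYK(0.70, 0.00, 0.10, 0.35)
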